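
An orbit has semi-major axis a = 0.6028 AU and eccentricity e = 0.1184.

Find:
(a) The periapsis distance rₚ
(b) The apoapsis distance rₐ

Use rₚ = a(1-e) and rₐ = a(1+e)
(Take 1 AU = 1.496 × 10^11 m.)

Convert to SI: a = 0.6028 AU = 9.01789e+10 m.
(a) rₚ = a(1 − e) = 9.01789e+10 · (1 − 0.1184) = 9.01789e+10 · 0.8816 ≈ 7.95e+10 m = 0.5314 AU.
(b) rₐ = a(1 + e) = 9.01789e+10 · (1 + 0.1184) = 9.01789e+10 · 1.1184 ≈ 1.009e+11 m = 0.6742 AU.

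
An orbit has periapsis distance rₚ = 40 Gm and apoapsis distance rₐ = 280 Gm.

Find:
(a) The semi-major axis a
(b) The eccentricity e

Convert to SI: rₚ = 40 Gm = 4e+10 m; rₐ = 280 Gm = 2.8e+11 m.
(a) a = (rₚ + rₐ) / 2 = (4e+10 + 2.8e+11) / 2 ≈ 1.6e+11 m = 160 Gm.
(b) e = (rₐ − rₚ) / (rₐ + rₚ) = (2.8e+11 − 4e+10) / (2.8e+11 + 4e+10) ≈ 0.75.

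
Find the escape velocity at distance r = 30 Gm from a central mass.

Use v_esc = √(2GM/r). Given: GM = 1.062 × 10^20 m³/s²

Convert to SI: r = 30 Gm = 3e+10 m.
Escape velocity comes from setting total energy to zero: ½v² − GM/r = 0 ⇒ v_esc = √(2GM / r).
v_esc = √(2 · 1.062e+20 / 3e+10) m/s ≈ 8.414e+04 m/s = 84.14 km/s.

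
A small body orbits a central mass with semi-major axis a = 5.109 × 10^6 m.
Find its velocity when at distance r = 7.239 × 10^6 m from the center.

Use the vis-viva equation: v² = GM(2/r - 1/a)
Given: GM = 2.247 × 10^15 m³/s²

Vis-viva: v = √(GM · (2/r − 1/a)).
2/r − 1/a = 2/7.239e+06 − 1/5.109e+06 = 8.05482e-08 m⁻¹.
v = √(2.247e+15 · 8.05482e-08) m/s ≈ 1.345e+04 m/s = 13.45 km/s.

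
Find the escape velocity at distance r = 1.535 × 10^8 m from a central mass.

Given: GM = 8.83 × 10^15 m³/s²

Escape velocity comes from setting total energy to zero: ½v² − GM/r = 0 ⇒ v_esc = √(2GM / r).
v_esc = √(2 · 8.83e+15 / 1.535e+08) m/s ≈ 1.073e+04 m/s = 10.73 km/s.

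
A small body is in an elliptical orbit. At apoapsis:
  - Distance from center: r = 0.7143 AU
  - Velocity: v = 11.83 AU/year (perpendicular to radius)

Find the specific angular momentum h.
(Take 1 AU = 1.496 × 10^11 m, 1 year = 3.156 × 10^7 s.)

Convert to SI: r = 0.7143 AU = 1.06859e+11 m; v = 11.83 AU/year = 56076.3 m/s.
With v perpendicular to r, h = r · v.
h = 1.06859e+11 · 56076.3 m²/s ≈ 5.992e+15 m²/s.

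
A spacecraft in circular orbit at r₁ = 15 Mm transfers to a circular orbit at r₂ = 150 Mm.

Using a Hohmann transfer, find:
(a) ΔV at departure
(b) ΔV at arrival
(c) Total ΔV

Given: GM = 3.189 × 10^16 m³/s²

Convert to SI: r₁ = 15 Mm = 1.5e+07 m; r₂ = 150 Mm = 1.5e+08 m.
Transfer semi-major axis: a_t = (r₁ + r₂)/2 = (1.5e+07 + 1.5e+08)/2 = 8.25e+07 m.
Circular speeds: v₁ = √(GM/r₁) = 46108.6 m/s, v₂ = √(GM/r₂) = 14580.8 m/s.
Transfer speeds (vis-viva v² = GM(2/r − 1/a_t)): v₁ᵗ = 62172.8 m/s, v₂ᵗ = 6217.28 m/s.
(a) ΔV₁ = |v₁ᵗ − v₁| ≈ 1.606e+04 m/s = 16.06 km/s.
(b) ΔV₂ = |v₂ − v₂ᵗ| ≈ 8364 m/s = 8.364 km/s.
(c) ΔV_total = ΔV₁ + ΔV₂ ≈ 2.443e+04 m/s = 24.43 km/s.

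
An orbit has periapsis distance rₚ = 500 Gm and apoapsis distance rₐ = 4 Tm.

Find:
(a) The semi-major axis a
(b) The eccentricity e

Convert to SI: rₚ = 500 Gm = 5e+11 m; rₐ = 4 Tm = 4e+12 m.
(a) a = (rₚ + rₐ) / 2 = (5e+11 + 4e+12) / 2 ≈ 2.25e+12 m = 2.25 Tm.
(b) e = (rₐ − rₚ) / (rₐ + rₚ) = (4e+12 − 5e+11) / (4e+12 + 5e+11) ≈ 0.7778.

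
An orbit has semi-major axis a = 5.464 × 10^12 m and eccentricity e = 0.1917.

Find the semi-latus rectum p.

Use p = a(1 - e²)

p = a (1 − e²).
p = 5.464e+12 · (1 − (0.1917)²) = 5.464e+12 · 0.963251 ≈ 5.263e+12 m = 5.263 × 10^12 m.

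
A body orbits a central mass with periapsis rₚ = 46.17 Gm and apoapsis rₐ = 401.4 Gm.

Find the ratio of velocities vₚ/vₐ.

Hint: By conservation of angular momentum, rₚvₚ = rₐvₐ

Convert to SI: rₚ = 46.17 Gm = 4.617e+10 m; rₐ = 401.4 Gm = 4.014e+11 m.
Conservation of angular momentum gives rₚvₚ = rₐvₐ, so vₚ/vₐ = rₐ/rₚ.
vₚ/vₐ = 4.014e+11 / 4.617e+10 ≈ 8.694.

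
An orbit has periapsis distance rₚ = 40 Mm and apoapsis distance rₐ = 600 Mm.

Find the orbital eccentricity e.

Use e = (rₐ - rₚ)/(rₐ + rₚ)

Convert to SI: rₚ = 40 Mm = 4e+07 m; rₐ = 600 Mm = 6e+08 m.
e = (rₐ − rₚ) / (rₐ + rₚ).
e = (6e+08 − 4e+07) / (6e+08 + 4e+07) = 5.6e+08 / 6.4e+08 ≈ 0.875.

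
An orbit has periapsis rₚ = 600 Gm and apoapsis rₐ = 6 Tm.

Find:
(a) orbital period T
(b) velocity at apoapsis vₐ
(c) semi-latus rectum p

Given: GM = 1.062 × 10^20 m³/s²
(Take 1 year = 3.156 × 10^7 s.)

Convert to SI: rₚ = 600 Gm = 6e+11 m; rₐ = 6 Tm = 6e+12 m.
(a) With a = (rₚ + rₐ)/2 = 3.3e+12 m, T = 2π √(a³/GM) = 2π √((3.3e+12)³/1.062e+20) s ≈ 3.655e+09 s
(b) With a = (rₚ + rₐ)/2 = 3.3e+12 m, vₐ = √(GM (2/rₐ − 1/a)) = √(1.062e+20 · (2/6e+12 − 1/3.3e+12)) m/s ≈ 1794 m/s
(c) From a = (rₚ + rₐ)/2 = 3.3e+12 m and e = (rₐ − rₚ)/(rₐ + rₚ) = 0.818182, p = a(1 − e²) = 3.3e+12 · (1 − (0.818182)²) ≈ 1.091e+12 m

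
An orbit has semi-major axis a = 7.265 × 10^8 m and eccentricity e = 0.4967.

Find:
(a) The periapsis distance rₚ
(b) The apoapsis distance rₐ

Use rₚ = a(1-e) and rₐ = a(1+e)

(a) rₚ = a(1 − e) = 7.265e+08 · (1 − 0.4967) = 7.265e+08 · 0.5033 ≈ 3.656e+08 m = 3.656 × 10^8 m.
(b) rₐ = a(1 + e) = 7.265e+08 · (1 + 0.4967) = 7.265e+08 · 1.4967 ≈ 1.087e+09 m = 1.087 × 10^9 m.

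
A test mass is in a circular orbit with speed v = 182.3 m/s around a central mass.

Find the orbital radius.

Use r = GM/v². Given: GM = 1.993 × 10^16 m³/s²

For a circular orbit, v² = GM / r, so r = GM / v².
r = 1.993e+16 / (182.3)² m ≈ 5.997e+11 m = 599.7 Gm.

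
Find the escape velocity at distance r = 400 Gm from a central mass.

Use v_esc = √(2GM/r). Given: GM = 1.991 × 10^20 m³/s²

Convert to SI: r = 400 Gm = 4e+11 m.
Escape velocity comes from setting total energy to zero: ½v² − GM/r = 0 ⇒ v_esc = √(2GM / r).
v_esc = √(2 · 1.991e+20 / 4e+11) m/s ≈ 3.155e+04 m/s = 31.55 km/s.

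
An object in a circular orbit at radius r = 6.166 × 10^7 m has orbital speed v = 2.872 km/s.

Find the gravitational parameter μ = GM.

Convert to SI: v = 2.872 km/s = 2872 m/s.
For a circular orbit v² = GM/r, so GM = v² · r.
GM = (2872)² · 6.166e+07 m³/s² ≈ 5.086e+14 m³/s² = 5.086 × 10^14 m³/s².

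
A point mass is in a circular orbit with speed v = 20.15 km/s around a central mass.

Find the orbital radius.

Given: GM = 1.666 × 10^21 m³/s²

Convert to SI: v = 20.15 km/s = 20150 m/s.
For a circular orbit, v² = GM / r, so r = GM / v².
r = 1.666e+21 / (20150)² m ≈ 4.103e+12 m = 4.103 Tm.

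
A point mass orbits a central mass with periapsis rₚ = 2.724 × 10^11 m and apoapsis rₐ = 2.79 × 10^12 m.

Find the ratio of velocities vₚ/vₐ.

Conservation of angular momentum gives rₚvₚ = rₐvₐ, so vₚ/vₐ = rₐ/rₚ.
vₚ/vₐ = 2.79e+12 / 2.724e+11 ≈ 10.24.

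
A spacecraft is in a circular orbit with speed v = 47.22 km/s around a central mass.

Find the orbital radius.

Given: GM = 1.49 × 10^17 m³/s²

Convert to SI: v = 47.22 km/s = 47220 m/s.
For a circular orbit, v² = GM / r, so r = GM / v².
r = 1.49e+17 / (47220)² m ≈ 6.682e+07 m = 66.82 Mm.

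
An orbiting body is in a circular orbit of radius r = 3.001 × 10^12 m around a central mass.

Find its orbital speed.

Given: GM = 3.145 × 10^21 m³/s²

For a circular orbit, gravity supplies the centripetal force, so v = √(GM / r).
v = √(3.145e+21 / 3.001e+12) m/s ≈ 3.237e+04 m/s = 32.37 km/s.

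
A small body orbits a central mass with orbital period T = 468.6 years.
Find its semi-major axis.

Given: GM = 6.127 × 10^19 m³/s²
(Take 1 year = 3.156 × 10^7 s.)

Convert to SI: T = 468.6 years = 1.4789e+10 s.
Invert Kepler's third law: a = (GM · T² / (4π²))^(1/3).
Substituting T = 1.4789e+10 s and GM = 6.127e+19 m³/s²:
a = (6.127e+19 · (1.4789e+10)² / (4π²))^(1/3) m
a ≈ 6.976e+12 m = 6.976 × 10^12 m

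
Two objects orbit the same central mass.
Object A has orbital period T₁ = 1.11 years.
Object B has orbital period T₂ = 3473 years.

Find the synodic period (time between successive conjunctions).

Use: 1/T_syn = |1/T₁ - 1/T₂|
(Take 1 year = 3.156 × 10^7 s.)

Convert to SI: T₁ = 1.11 years = 3.50316e+07 s; T₂ = 3473 years = 1.09608e+11 s.
T_syn = |T₁ · T₂ / (T₁ − T₂)|.
T_syn = |3.50316e+07 · 1.09608e+11 / (3.50316e+07 − 1.09608e+11)| s ≈ 3.504e+07 s = 1.11 years.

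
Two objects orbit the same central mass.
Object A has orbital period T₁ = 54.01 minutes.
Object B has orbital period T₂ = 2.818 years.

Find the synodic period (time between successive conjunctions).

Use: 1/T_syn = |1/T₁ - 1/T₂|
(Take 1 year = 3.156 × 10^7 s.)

Convert to SI: T₁ = 54.01 minutes = 3240.6 s; T₂ = 2.818 years = 8.89361e+07 s.
T_syn = |T₁ · T₂ / (T₁ − T₂)|.
T_syn = |3240.6 · 8.89361e+07 / (3240.6 − 8.89361e+07)| s ≈ 3241 s = 54.01 minutes.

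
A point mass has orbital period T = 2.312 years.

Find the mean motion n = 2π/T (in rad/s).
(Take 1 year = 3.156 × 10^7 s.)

Convert to SI: T = 2.312 years = 7.29667e+07 s.
n = 2π / T.
n = 2π / 7.29667e+07 s ≈ 8.611e-08 rad/s.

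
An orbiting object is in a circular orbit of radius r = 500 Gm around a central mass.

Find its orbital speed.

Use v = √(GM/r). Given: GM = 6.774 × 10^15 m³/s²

Convert to SI: r = 500 Gm = 5e+11 m.
For a circular orbit, gravity supplies the centripetal force, so v = √(GM / r).
v = √(6.774e+15 / 5e+11) m/s ≈ 116.4 m/s = 116.4 m/s.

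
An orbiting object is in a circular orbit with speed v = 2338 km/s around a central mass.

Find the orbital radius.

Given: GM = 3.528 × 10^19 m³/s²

Convert to SI: v = 2338 km/s = 2.338e+06 m/s.
For a circular orbit, v² = GM / r, so r = GM / v².
r = 3.528e+19 / (2.338e+06)² m ≈ 6.454e+06 m = 6.454 Mm.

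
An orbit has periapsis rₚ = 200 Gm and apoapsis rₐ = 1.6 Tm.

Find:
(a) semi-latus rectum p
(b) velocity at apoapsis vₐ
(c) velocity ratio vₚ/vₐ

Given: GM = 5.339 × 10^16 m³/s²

Convert to SI: rₚ = 200 Gm = 2e+11 m; rₐ = 1.6 Tm = 1.6e+12 m.
(a) From a = (rₚ + rₐ)/2 = 9e+11 m and e = (rₐ − rₚ)/(rₐ + rₚ) = 0.777778, p = a(1 − e²) = 9e+11 · (1 − (0.777778)²) ≈ 3.556e+11 m
(b) With a = (rₚ + rₐ)/2 = 9e+11 m, vₐ = √(GM (2/rₐ − 1/a)) = √(5.339e+16 · (2/1.6e+12 − 1/9e+11)) m/s ≈ 86.11 m/s
(c) Conservation of angular momentum (rₚvₚ = rₐvₐ) gives vₚ/vₐ = rₐ/rₚ = 1.6e+12/2e+11 ≈ 8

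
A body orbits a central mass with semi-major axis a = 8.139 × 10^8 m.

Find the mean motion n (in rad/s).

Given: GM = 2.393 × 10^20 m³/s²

n = √(GM / a³).
n = √(2.393e+20 / (8.139e+08)³) rad/s ≈ 0.0006662 rad/s.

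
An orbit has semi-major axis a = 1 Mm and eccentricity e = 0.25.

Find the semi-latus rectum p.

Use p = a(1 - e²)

Convert to SI: a = 1 Mm = 1e+06 m.
p = a (1 − e²).
p = 1e+06 · (1 − (0.25)²) = 1e+06 · 0.9375 ≈ 9.375e+05 m = 937.5 km.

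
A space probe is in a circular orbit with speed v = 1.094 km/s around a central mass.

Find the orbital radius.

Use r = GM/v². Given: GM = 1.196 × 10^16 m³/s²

Convert to SI: v = 1.094 km/s = 1094 m/s.
For a circular orbit, v² = GM / r, so r = GM / v².
r = 1.196e+16 / (1094)² m ≈ 9.993e+09 m = 9.993 Gm.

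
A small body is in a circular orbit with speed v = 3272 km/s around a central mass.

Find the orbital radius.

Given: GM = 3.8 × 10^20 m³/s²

Convert to SI: v = 3272 km/s = 3.272e+06 m/s.
For a circular orbit, v² = GM / r, so r = GM / v².
r = 3.8e+20 / (3.272e+06)² m ≈ 3.549e+07 m = 35.49 Mm.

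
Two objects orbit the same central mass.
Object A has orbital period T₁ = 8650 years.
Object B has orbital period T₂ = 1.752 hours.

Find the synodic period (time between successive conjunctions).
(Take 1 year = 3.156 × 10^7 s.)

Convert to SI: T₁ = 8650 years = 2.72994e+11 s; T₂ = 1.752 hours = 6307.2 s.
T_syn = |T₁ · T₂ / (T₁ − T₂)|.
T_syn = |2.72994e+11 · 6307.2 / (2.72994e+11 − 6307.2)| s ≈ 6307 s = 1.752 hours.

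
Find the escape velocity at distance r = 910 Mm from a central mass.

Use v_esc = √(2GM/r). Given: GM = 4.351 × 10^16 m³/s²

Convert to SI: r = 910 Mm = 9.1e+08 m.
Escape velocity comes from setting total energy to zero: ½v² − GM/r = 0 ⇒ v_esc = √(2GM / r).
v_esc = √(2 · 4.351e+16 / 9.1e+08) m/s ≈ 9779 m/s = 9.779 km/s.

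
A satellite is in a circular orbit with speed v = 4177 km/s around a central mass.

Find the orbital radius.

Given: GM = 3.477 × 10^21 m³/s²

Convert to SI: v = 4177 km/s = 4.177e+06 m/s.
For a circular orbit, v² = GM / r, so r = GM / v².
r = 3.477e+21 / (4.177e+06)² m ≈ 1.993e+08 m = 199.3 Mm.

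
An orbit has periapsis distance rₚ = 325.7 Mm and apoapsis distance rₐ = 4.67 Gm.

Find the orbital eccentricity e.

Convert to SI: rₚ = 325.7 Mm = 3.257e+08 m; rₐ = 4.67 Gm = 4.67e+09 m.
e = (rₐ − rₚ) / (rₐ + rₚ).
e = (4.67e+09 − 3.257e+08) / (4.67e+09 + 3.257e+08) = 4.3443e+09 / 4.9957e+09 ≈ 0.8696.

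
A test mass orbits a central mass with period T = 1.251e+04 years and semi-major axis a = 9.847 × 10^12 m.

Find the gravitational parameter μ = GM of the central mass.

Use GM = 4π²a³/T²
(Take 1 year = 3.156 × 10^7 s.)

Convert to SI: T = 1.251e+04 years = 3.94816e+11 s.
GM = 4π² · a³ / T².
GM = 4π² · (9.847e+12)³ / (3.94816e+11)² m³/s² ≈ 2.418e+17 m³/s² = 2.418 × 10^17 m³/s².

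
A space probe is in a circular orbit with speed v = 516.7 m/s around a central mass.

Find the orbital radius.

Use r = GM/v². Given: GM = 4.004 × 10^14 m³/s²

For a circular orbit, v² = GM / r, so r = GM / v².
r = 4.004e+14 / (516.7)² m ≈ 1.5e+09 m = 1.5 Gm.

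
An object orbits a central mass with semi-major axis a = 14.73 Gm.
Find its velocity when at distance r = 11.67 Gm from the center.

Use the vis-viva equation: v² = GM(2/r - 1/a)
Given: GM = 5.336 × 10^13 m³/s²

Convert to SI: a = 14.73 Gm = 1.473e+10 m; r = 11.67 Gm = 1.167e+10 m.
Vis-viva: v = √(GM · (2/r − 1/a)).
2/r − 1/a = 2/1.167e+10 − 1/1.473e+10 = 1.03491e-10 m⁻¹.
v = √(5.336e+13 · 1.03491e-10) m/s ≈ 74.31 m/s = 74.31 m/s.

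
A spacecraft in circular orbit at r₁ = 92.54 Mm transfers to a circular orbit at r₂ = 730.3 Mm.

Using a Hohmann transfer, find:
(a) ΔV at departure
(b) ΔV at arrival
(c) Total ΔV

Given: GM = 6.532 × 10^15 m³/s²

Convert to SI: r₁ = 92.54 Mm = 9.254e+07 m; r₂ = 730.3 Mm = 7.303e+08 m.
Transfer semi-major axis: a_t = (r₁ + r₂)/2 = (9.254e+07 + 7.303e+08)/2 = 4.1142e+08 m.
Circular speeds: v₁ = √(GM/r₁) = 8401.53 m/s, v₂ = √(GM/r₂) = 2990.7 m/s.
Transfer speeds (vis-viva v² = GM(2/r − 1/a_t)): v₁ᵗ = 11193.5 m/s, v₂ᵗ = 1418.39 m/s.
(a) ΔV₁ = |v₁ᵗ − v₁| ≈ 2792 m/s = 2.792 km/s.
(b) ΔV₂ = |v₂ − v₂ᵗ| ≈ 1572 m/s = 1.572 km/s.
(c) ΔV_total = ΔV₁ + ΔV₂ ≈ 4364 m/s = 4.364 km/s.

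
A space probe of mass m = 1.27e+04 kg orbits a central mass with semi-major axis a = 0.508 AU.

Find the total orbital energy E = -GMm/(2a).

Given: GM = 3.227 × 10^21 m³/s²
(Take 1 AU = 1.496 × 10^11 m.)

Convert to SI: a = 0.508 AU = 7.59968e+10 m.
E = −GMm / (2a).
E = −3.227e+21 · 1.27e+04 / (2 · 7.59968e+10) J ≈ -2.696e+14 J = -269.6 TJ.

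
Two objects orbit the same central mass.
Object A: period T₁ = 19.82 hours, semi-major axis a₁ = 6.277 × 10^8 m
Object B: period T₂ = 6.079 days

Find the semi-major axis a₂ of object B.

Convert to SI: T₁ = 19.82 hours = 71352 s; T₂ = 6.079 days = 525226 s.
Kepler's third law: (T₁/T₂)² = (a₁/a₂)³ ⇒ a₂ = a₁ · (T₂/T₁)^(2/3).
T₂/T₁ = 525226 / 71352 = 7.36105.
a₂ = 6.277e+08 · (7.36105)^(2/3) m ≈ 2.375e+09 m = 2.375 × 10^9 m.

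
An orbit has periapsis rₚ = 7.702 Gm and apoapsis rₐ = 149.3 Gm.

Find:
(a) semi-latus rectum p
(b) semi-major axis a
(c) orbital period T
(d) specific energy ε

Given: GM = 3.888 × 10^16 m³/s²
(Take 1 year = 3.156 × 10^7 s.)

Convert to SI: rₚ = 7.702 Gm = 7.702e+09 m; rₐ = 149.3 Gm = 1.493e+11 m.
(a) From a = (rₚ + rₐ)/2 = 7.8501e+10 m and e = (rₐ − rₚ)/(rₐ + rₚ) = 0.901887, p = a(1 − e²) = 7.8501e+10 · (1 − (0.901887)²) ≈ 1.465e+10 m
(b) a = (rₚ + rₐ)/2 = (7.702e+09 + 1.493e+11)/2 ≈ 7.85e+10 m
(c) With a = (rₚ + rₐ)/2 = 7.8501e+10 m, T = 2π √(a³/GM) = 2π √((7.8501e+10)³/3.888e+16) s ≈ 7.009e+08 s
(d) With a = (rₚ + rₐ)/2 = 7.8501e+10 m, ε = −GM/(2a) = −3.888e+16/(2 · 7.8501e+10) J/kg ≈ -2.476e+05 J/kg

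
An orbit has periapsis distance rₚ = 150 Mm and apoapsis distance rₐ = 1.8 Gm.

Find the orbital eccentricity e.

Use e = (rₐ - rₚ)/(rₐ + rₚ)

Convert to SI: rₚ = 150 Mm = 1.5e+08 m; rₐ = 1.8 Gm = 1.8e+09 m.
e = (rₐ − rₚ) / (rₐ + rₚ).
e = (1.8e+09 − 1.5e+08) / (1.8e+09 + 1.5e+08) = 1.65e+09 / 1.95e+09 ≈ 0.8462.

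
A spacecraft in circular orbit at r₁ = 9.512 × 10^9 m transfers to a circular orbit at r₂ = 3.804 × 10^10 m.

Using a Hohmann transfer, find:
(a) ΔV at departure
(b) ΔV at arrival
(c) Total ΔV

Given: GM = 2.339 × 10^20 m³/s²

Transfer semi-major axis: a_t = (r₁ + r₂)/2 = (9.512e+09 + 3.804e+10)/2 = 2.3776e+10 m.
Circular speeds: v₁ = √(GM/r₁) = 156812 m/s, v₂ = √(GM/r₂) = 78414.2 m/s.
Transfer speeds (vis-viva v² = GM(2/r − 1/a_t)): v₁ᵗ = 198349 m/s, v₂ᵗ = 49597.7 m/s.
(a) ΔV₁ = |v₁ᵗ − v₁| ≈ 4.154e+04 m/s = 41.54 km/s.
(b) ΔV₂ = |v₂ − v₂ᵗ| ≈ 2.882e+04 m/s = 28.82 km/s.
(c) ΔV_total = ΔV₁ + ΔV₂ ≈ 7.035e+04 m/s = 70.35 km/s.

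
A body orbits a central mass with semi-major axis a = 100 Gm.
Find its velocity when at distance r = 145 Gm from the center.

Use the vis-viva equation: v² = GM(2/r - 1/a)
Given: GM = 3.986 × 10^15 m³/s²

Convert to SI: a = 100 Gm = 1e+11 m; r = 145 Gm = 1.45e+11 m.
Vis-viva: v = √(GM · (2/r − 1/a)).
2/r − 1/a = 2/1.45e+11 − 1/1e+11 = 3.7931e-12 m⁻¹.
v = √(3.986e+15 · 3.7931e-12) m/s ≈ 123 m/s = 123 m/s.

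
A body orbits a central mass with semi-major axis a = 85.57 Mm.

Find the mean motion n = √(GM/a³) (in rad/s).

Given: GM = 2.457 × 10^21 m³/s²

Convert to SI: a = 85.57 Mm = 8.557e+07 m.
n = √(GM / a³).
n = √(2.457e+21 / (8.557e+07)³) rad/s ≈ 0.06262 rad/s.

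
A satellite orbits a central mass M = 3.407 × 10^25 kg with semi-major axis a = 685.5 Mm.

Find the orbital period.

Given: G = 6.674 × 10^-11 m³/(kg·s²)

Convert to SI: a = 685.5 Mm = 6.855e+08 m.
GM = G · M = 6.674e-11 · 3.407e+25 = 2.27383e+15 m³/s².
Kepler's third law: T = 2π √(a³ / GM).
Substituting a = 6.855e+08 m and GM = 2.27383e+15 m³/s²:
T = 2π √((6.855e+08)³ / 2.27383e+15) s
T ≈ 2.365e+06 s = 27.37 days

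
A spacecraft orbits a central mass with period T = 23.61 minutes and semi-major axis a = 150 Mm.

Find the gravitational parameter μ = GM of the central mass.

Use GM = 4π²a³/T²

Convert to SI: T = 23.61 minutes = 1416.6 s; a = 150 Mm = 1.5e+08 m.
GM = 4π² · a³ / T².
GM = 4π² · (1.5e+08)³ / (1416.6)² m³/s² ≈ 6.64e+19 m³/s² = 6.64 × 10^19 m³/s².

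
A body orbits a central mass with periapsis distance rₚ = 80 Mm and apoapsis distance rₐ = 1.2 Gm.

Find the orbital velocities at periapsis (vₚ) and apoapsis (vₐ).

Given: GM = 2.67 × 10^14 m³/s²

Convert to SI: rₚ = 80 Mm = 8e+07 m; rₐ = 1.2 Gm = 1.2e+09 m.
Use the vis-viva equation v² = GM(2/r − 1/a) with a = (rₚ + rₐ)/2 = (8e+07 + 1.2e+09)/2 = 6.4e+08 m.
vₚ = √(GM · (2/rₚ − 1/a)) = √(2.67e+14 · (2/8e+07 − 1/6.4e+08)) m/s ≈ 2502 m/s = 2.502 km/s.
vₐ = √(GM · (2/rₐ − 1/a)) = √(2.67e+14 · (2/1.2e+09 − 1/6.4e+08)) m/s ≈ 166.8 m/s = 166.8 m/s.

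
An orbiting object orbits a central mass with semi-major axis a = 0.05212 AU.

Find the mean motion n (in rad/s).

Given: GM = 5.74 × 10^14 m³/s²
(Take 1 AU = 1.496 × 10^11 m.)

Convert to SI: a = 0.05212 AU = 7.79715e+09 m.
n = √(GM / a³).
n = √(5.74e+14 / (7.79715e+09)³) rad/s ≈ 3.48e-08 rad/s.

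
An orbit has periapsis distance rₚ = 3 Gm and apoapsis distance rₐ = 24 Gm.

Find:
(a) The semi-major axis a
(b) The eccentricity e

Convert to SI: rₚ = 3 Gm = 3e+09 m; rₐ = 24 Gm = 2.4e+10 m.
(a) a = (rₚ + rₐ) / 2 = (3e+09 + 2.4e+10) / 2 ≈ 1.35e+10 m = 13.5 Gm.
(b) e = (rₐ − rₚ) / (rₐ + rₚ) = (2.4e+10 − 3e+09) / (2.4e+10 + 3e+09) ≈ 0.7778.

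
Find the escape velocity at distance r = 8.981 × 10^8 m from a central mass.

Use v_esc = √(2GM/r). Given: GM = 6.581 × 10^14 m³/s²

Escape velocity comes from setting total energy to zero: ½v² − GM/r = 0 ⇒ v_esc = √(2GM / r).
v_esc = √(2 · 6.581e+14 / 8.981e+08) m/s ≈ 1211 m/s = 1.211 km/s.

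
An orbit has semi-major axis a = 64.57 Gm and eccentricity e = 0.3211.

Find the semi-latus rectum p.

Convert to SI: a = 64.57 Gm = 6.457e+10 m.
p = a (1 − e²).
p = 6.457e+10 · (1 − (0.3211)²) = 6.457e+10 · 0.896895 ≈ 5.791e+10 m = 57.91 Gm.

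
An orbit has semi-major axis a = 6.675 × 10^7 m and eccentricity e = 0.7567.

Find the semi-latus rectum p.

p = a (1 − e²).
p = 6.675e+07 · (1 − (0.7567)²) = 6.675e+07 · 0.427405 ≈ 2.853e+07 m = 2.853 × 10^7 m.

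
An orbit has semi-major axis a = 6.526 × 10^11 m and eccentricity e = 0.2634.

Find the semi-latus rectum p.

p = a (1 − e²).
p = 6.526e+11 · (1 − (0.2634)²) = 6.526e+11 · 0.93062 ≈ 6.073e+11 m = 6.073 × 10^11 m.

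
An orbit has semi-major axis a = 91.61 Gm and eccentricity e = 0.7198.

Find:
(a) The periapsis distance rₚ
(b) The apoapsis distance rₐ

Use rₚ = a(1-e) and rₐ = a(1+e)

Convert to SI: a = 91.61 Gm = 9.161e+10 m.
(a) rₚ = a(1 − e) = 9.161e+10 · (1 − 0.7198) = 9.161e+10 · 0.2802 ≈ 2.567e+10 m = 25.67 Gm.
(b) rₐ = a(1 + e) = 9.161e+10 · (1 + 0.7198) = 9.161e+10 · 1.7198 ≈ 1.576e+11 m = 157.6 Gm.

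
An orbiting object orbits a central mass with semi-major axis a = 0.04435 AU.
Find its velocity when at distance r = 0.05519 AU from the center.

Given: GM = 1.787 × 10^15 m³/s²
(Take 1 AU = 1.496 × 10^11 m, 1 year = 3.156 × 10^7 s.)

Convert to SI: a = 0.04435 AU = 6.63476e+09 m; r = 0.05519 AU = 8.25642e+09 m.
Vis-viva: v = √(GM · (2/r − 1/a)).
2/r − 1/a = 2/8.25642e+09 − 1/6.63476e+09 = 9.15143e-11 m⁻¹.
v = √(1.787e+15 · 9.15143e-11) m/s ≈ 404.4 m/s = 0.08531 AU/year.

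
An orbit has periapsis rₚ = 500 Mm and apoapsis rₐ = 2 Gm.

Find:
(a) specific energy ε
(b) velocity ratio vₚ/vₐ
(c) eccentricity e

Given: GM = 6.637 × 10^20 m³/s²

Convert to SI: rₚ = 500 Mm = 5e+08 m; rₐ = 2 Gm = 2e+09 m.
(a) With a = (rₚ + rₐ)/2 = 1.25e+09 m, ε = −GM/(2a) = −6.637e+20/(2 · 1.25e+09) J/kg ≈ -2.655e+11 J/kg
(b) Conservation of angular momentum (rₚvₚ = rₐvₐ) gives vₚ/vₐ = rₐ/rₚ = 2e+09/5e+08 ≈ 4
(c) e = (rₐ − rₚ)/(rₐ + rₚ) = (2e+09 − 5e+08)/(2e+09 + 5e+08) ≈ 0.6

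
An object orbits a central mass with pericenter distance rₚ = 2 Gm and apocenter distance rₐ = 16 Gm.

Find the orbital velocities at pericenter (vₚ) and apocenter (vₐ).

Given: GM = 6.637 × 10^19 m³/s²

Convert to SI: rₚ = 2 Gm = 2e+09 m; rₐ = 16 Gm = 1.6e+10 m.
Use the vis-viva equation v² = GM(2/r − 1/a) with a = (rₚ + rₐ)/2 = (2e+09 + 1.6e+10)/2 = 9e+09 m.
vₚ = √(GM · (2/rₚ − 1/a)) = √(6.637e+19 · (2/2e+09 − 1/9e+09)) m/s ≈ 2.429e+05 m/s = 242.9 km/s.
vₐ = √(GM · (2/rₐ − 1/a)) = √(6.637e+19 · (2/1.6e+10 − 1/9e+09)) m/s ≈ 3.036e+04 m/s = 30.36 km/s.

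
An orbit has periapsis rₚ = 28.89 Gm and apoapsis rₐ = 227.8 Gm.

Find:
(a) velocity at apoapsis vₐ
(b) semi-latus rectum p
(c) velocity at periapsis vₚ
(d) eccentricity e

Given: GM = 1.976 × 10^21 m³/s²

Convert to SI: rₚ = 28.89 Gm = 2.889e+10 m; rₐ = 227.8 Gm = 2.278e+11 m.
(a) With a = (rₚ + rₐ)/2 = 1.28345e+11 m, vₐ = √(GM (2/rₐ − 1/a)) = √(1.976e+21 · (2/2.278e+11 − 1/1.28345e+11)) m/s ≈ 4.419e+04 m/s
(b) From a = (rₚ + rₐ)/2 = 1.28345e+11 m and e = (rₐ − rₚ)/(rₐ + rₚ) = 0.774904, p = a(1 − e²) = 1.28345e+11 · (1 − (0.774904)²) ≈ 5.128e+10 m
(c) With a = (rₚ + rₐ)/2 = 1.28345e+11 m, vₚ = √(GM (2/rₚ − 1/a)) = √(1.976e+21 · (2/2.889e+10 − 1/1.28345e+11)) m/s ≈ 3.484e+05 m/s
(d) e = (rₐ − rₚ)/(rₐ + rₚ) = (2.278e+11 − 2.889e+10)/(2.278e+11 + 2.889e+10) ≈ 0.7749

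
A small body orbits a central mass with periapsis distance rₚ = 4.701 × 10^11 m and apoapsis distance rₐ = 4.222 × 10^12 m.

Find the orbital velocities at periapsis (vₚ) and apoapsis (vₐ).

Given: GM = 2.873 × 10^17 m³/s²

Use the vis-viva equation v² = GM(2/r − 1/a) with a = (rₚ + rₐ)/2 = (4.701e+11 + 4.222e+12)/2 = 2.34605e+12 m.
vₚ = √(GM · (2/rₚ − 1/a)) = √(2.873e+17 · (2/4.701e+11 − 1/2.34605e+12)) m/s ≈ 1049 m/s = 1.049 km/s.
vₐ = √(GM · (2/rₐ − 1/a)) = √(2.873e+17 · (2/4.222e+12 − 1/2.34605e+12)) m/s ≈ 116.8 m/s = 116.8 m/s.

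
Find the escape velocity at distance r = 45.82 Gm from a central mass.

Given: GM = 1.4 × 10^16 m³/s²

Convert to SI: r = 45.82 Gm = 4.582e+10 m.
Escape velocity comes from setting total energy to zero: ½v² − GM/r = 0 ⇒ v_esc = √(2GM / r).
v_esc = √(2 · 1.4e+16 / 4.582e+10) m/s ≈ 781.7 m/s = 781.7 m/s.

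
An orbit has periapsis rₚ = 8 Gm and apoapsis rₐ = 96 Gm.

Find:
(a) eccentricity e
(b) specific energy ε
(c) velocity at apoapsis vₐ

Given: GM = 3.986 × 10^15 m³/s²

Convert to SI: rₚ = 8 Gm = 8e+09 m; rₐ = 96 Gm = 9.6e+10 m.
(a) e = (rₐ − rₚ)/(rₐ + rₚ) = (9.6e+10 − 8e+09)/(9.6e+10 + 8e+09) ≈ 0.8462
(b) With a = (rₚ + rₐ)/2 = 5.2e+10 m, ε = −GM/(2a) = −3.986e+15/(2 · 5.2e+10) J/kg ≈ -3.833e+04 J/kg
(c) With a = (rₚ + rₐ)/2 = 5.2e+10 m, vₐ = √(GM (2/rₐ − 1/a)) = √(3.986e+15 · (2/9.6e+10 − 1/5.2e+10)) m/s ≈ 79.92 m/s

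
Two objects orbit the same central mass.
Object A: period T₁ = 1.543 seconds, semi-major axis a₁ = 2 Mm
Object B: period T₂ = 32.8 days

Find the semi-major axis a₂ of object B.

Convert to SI: a₁ = 2 Mm = 2e+06 m; T₂ = 32.8 days = 2.83392e+06 s.
Kepler's third law: (T₁/T₂)² = (a₁/a₂)³ ⇒ a₂ = a₁ · (T₂/T₁)^(2/3).
T₂/T₁ = 2.83392e+06 / 1.543 = 1.83663e+06.
a₂ = 2e+06 · (1.83663e+06)^(2/3) m ≈ 2.999e+10 m = 29.99 Gm.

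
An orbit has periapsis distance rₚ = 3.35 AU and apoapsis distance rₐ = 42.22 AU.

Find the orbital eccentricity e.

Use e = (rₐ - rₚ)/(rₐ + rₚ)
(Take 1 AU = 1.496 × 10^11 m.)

Convert to SI: rₚ = 3.35 AU = 5.0116e+11 m; rₐ = 42.22 AU = 6.31611e+12 m.
e = (rₐ − rₚ) / (rₐ + rₚ).
e = (6.31611e+12 − 5.0116e+11) / (6.31611e+12 + 5.0116e+11) = 5.81495e+12 / 6.81727e+12 ≈ 0.853.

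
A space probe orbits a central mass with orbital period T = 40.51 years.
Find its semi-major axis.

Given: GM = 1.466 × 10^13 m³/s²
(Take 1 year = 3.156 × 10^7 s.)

Convert to SI: T = 40.51 years = 1.2785e+09 s.
Invert Kepler's third law: a = (GM · T² / (4π²))^(1/3).
Substituting T = 1.2785e+09 s and GM = 1.466e+13 m³/s²:
a = (1.466e+13 · (1.2785e+09)² / (4π²))^(1/3) m
a ≈ 8.467e+09 m = 8.467 Gm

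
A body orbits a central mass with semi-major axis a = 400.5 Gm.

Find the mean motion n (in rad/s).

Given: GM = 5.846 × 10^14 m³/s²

Convert to SI: a = 400.5 Gm = 4.005e+11 m.
n = √(GM / a³).
n = √(5.846e+14 / (4.005e+11)³) rad/s ≈ 9.54e-11 rad/s.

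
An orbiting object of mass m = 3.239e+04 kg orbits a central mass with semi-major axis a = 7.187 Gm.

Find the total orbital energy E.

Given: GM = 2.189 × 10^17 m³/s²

Convert to SI: a = 7.187 Gm = 7.187e+09 m.
E = −GMm / (2a).
E = −2.189e+17 · 3.239e+04 / (2 · 7.187e+09) J ≈ -4.933e+11 J = -493.3 GJ.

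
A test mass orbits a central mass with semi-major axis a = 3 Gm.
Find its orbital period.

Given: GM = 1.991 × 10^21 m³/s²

Convert to SI: a = 3 Gm = 3e+09 m.
Kepler's third law: T = 2π √(a³ / GM).
Substituting a = 3e+09 m and GM = 1.991e+21 m³/s²:
T = 2π √((3e+09)³ / 1.991e+21) s
T ≈ 2.314e+04 s = 6.427 hours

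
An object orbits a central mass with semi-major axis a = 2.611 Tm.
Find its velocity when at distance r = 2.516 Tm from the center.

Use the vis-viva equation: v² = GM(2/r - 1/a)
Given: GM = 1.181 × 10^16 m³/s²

Convert to SI: a = 2.611 Tm = 2.611e+12 m; r = 2.516 Tm = 2.516e+12 m.
Vis-viva: v = √(GM · (2/r − 1/a)).
2/r − 1/a = 2/2.516e+12 − 1/2.611e+12 = 4.11918e-13 m⁻¹.
v = √(1.181e+16 · 4.11918e-13) m/s ≈ 69.75 m/s = 69.75 m/s.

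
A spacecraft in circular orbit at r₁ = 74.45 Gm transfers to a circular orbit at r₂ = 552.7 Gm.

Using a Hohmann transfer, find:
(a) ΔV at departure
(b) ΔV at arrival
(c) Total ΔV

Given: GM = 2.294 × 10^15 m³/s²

Convert to SI: r₁ = 74.45 Gm = 7.445e+10 m; r₂ = 552.7 Gm = 5.527e+11 m.
Transfer semi-major axis: a_t = (r₁ + r₂)/2 = (7.445e+10 + 5.527e+11)/2 = 3.13575e+11 m.
Circular speeds: v₁ = √(GM/r₁) = 175.535 m/s, v₂ = √(GM/r₂) = 64.4246 m/s.
Transfer speeds (vis-viva v² = GM(2/r − 1/a_t)): v₁ᵗ = 233.044 m/s, v₂ᵗ = 31.3916 m/s.
(a) ΔV₁ = |v₁ᵗ − v₁| ≈ 57.51 m/s = 57.51 m/s.
(b) ΔV₂ = |v₂ − v₂ᵗ| ≈ 33.03 m/s = 33.03 m/s.
(c) ΔV_total = ΔV₁ + ΔV₂ ≈ 90.54 m/s = 90.54 m/s.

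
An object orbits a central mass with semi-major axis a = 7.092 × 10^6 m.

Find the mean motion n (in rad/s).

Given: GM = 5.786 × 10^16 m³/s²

n = √(GM / a³).
n = √(5.786e+16 / (7.092e+06)³) rad/s ≈ 0.01274 rad/s.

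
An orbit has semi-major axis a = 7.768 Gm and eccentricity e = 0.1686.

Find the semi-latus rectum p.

Convert to SI: a = 7.768 Gm = 7.768e+09 m.
p = a (1 − e²).
p = 7.768e+09 · (1 − (0.1686)²) = 7.768e+09 · 0.971574 ≈ 7.547e+09 m = 7.547 Gm.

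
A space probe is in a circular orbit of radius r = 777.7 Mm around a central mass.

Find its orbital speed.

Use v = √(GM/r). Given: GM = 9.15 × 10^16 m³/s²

Convert to SI: r = 777.7 Mm = 7.777e+08 m.
For a circular orbit, gravity supplies the centripetal force, so v = √(GM / r).
v = √(9.15e+16 / 7.777e+08) m/s ≈ 1.085e+04 m/s = 10.85 km/s.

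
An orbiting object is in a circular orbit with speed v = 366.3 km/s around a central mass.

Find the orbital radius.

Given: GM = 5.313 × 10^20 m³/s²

Convert to SI: v = 366.3 km/s = 366300 m/s.
For a circular orbit, v² = GM / r, so r = GM / v².
r = 5.313e+20 / (366300)² m ≈ 3.96e+09 m = 3.96 Gm.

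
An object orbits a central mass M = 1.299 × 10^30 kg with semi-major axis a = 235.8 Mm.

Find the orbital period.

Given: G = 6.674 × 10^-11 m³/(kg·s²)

Convert to SI: a = 235.8 Mm = 2.358e+08 m.
GM = G · M = 6.674e-11 · 1.299e+30 = 8.66953e+19 m³/s².
Kepler's third law: T = 2π √(a³ / GM).
Substituting a = 2.358e+08 m and GM = 8.66953e+19 m³/s²:
T = 2π √((2.358e+08)³ / 8.66953e+19) s
T ≈ 2443 s = 40.72 minutes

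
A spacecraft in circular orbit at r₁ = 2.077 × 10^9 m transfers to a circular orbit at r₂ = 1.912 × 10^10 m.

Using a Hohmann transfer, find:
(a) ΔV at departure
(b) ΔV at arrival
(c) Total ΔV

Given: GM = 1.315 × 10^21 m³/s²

Transfer semi-major axis: a_t = (r₁ + r₂)/2 = (2.077e+09 + 1.912e+10)/2 = 1.05985e+10 m.
Circular speeds: v₁ = √(GM/r₁) = 795691 m/s, v₂ = √(GM/r₂) = 262252 m/s.
Transfer speeds (vis-viva v² = GM(2/r − 1/a_t)): v₁ᵗ = 1.06873e+06 m/s, v₂ᵗ = 116095 m/s.
(a) ΔV₁ = |v₁ᵗ − v₁| ≈ 2.73e+05 m/s = 273 km/s.
(b) ΔV₂ = |v₂ − v₂ᵗ| ≈ 1.462e+05 m/s = 146.2 km/s.
(c) ΔV_total = ΔV₁ + ΔV₂ ≈ 4.192e+05 m/s = 419.2 km/s.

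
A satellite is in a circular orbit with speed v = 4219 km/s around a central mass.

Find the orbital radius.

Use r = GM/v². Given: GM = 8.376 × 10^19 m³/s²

Convert to SI: v = 4219 km/s = 4.219e+06 m/s.
For a circular orbit, v² = GM / r, so r = GM / v².
r = 8.376e+19 / (4.219e+06)² m ≈ 4.706e+06 m = 4.706 Mm.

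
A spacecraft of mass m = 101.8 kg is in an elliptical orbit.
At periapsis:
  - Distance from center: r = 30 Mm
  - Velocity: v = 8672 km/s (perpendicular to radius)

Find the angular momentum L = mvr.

Convert to SI: r = 30 Mm = 3e+07 m; v = 8672 km/s = 8.672e+06 m/s.
Since v is perpendicular to r, L = m · v · r.
L = 101.8 · 8.672e+06 · 3e+07 kg·m²/s ≈ 2.648e+16 kg·m²/s.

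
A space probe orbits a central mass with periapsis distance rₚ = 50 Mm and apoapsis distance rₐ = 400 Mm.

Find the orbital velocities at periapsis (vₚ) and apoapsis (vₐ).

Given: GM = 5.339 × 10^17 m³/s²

Convert to SI: rₚ = 50 Mm = 5e+07 m; rₐ = 400 Mm = 4e+08 m.
Use the vis-viva equation v² = GM(2/r − 1/a) with a = (rₚ + rₐ)/2 = (5e+07 + 4e+08)/2 = 2.25e+08 m.
vₚ = √(GM · (2/rₚ − 1/a)) = √(5.339e+17 · (2/5e+07 − 1/2.25e+08)) m/s ≈ 1.378e+05 m/s = 137.8 km/s.
vₐ = √(GM · (2/rₐ − 1/a)) = √(5.339e+17 · (2/4e+08 − 1/2.25e+08)) m/s ≈ 1.722e+04 m/s = 17.22 km/s.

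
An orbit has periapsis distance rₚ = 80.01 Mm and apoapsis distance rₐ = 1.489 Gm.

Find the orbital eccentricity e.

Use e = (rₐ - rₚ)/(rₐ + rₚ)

Convert to SI: rₚ = 80.01 Mm = 8.001e+07 m; rₐ = 1.489 Gm = 1.489e+09 m.
e = (rₐ − rₚ) / (rₐ + rₚ).
e = (1.489e+09 − 8.001e+07) / (1.489e+09 + 8.001e+07) = 1.40899e+09 / 1.56901e+09 ≈ 0.898.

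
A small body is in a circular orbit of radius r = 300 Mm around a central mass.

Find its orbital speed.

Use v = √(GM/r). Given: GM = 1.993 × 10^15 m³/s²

Convert to SI: r = 300 Mm = 3e+08 m.
For a circular orbit, gravity supplies the centripetal force, so v = √(GM / r).
v = √(1.993e+15 / 3e+08) m/s ≈ 2577 m/s = 2.577 km/s.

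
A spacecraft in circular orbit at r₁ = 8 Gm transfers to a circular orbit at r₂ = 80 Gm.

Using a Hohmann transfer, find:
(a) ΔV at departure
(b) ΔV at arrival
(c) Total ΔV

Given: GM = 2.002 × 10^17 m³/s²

Convert to SI: r₁ = 8 Gm = 8e+09 m; r₂ = 80 Gm = 8e+10 m.
Transfer semi-major axis: a_t = (r₁ + r₂)/2 = (8e+09 + 8e+10)/2 = 4.4e+10 m.
Circular speeds: v₁ = √(GM/r₁) = 5002.5 m/s, v₂ = √(GM/r₂) = 1581.93 m/s.
Transfer speeds (vis-viva v² = GM(2/r − 1/a_t)): v₁ᵗ = 6745.37 m/s, v₂ᵗ = 674.537 m/s.
(a) ΔV₁ = |v₁ᵗ − v₁| ≈ 1743 m/s = 1.743 km/s.
(b) ΔV₂ = |v₂ − v₂ᵗ| ≈ 907.4 m/s = 907.4 m/s.
(c) ΔV_total = ΔV₁ + ΔV₂ ≈ 2650 m/s = 2.65 km/s.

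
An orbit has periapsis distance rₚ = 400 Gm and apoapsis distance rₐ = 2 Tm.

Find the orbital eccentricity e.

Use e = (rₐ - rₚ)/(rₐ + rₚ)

Convert to SI: rₚ = 400 Gm = 4e+11 m; rₐ = 2 Tm = 2e+12 m.
e = (rₐ − rₚ) / (rₐ + rₚ).
e = (2e+12 − 4e+11) / (2e+12 + 4e+11) = 1.6e+12 / 2.4e+12 ≈ 0.6667.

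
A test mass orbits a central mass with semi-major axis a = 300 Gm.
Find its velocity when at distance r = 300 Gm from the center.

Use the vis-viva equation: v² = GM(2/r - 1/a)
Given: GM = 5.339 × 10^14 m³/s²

Convert to SI: a = 300 Gm = 3e+11 m; r = 300 Gm = 3e+11 m.
Vis-viva: v = √(GM · (2/r − 1/a)).
2/r − 1/a = 2/3e+11 − 1/3e+11 = 3.33333e-12 m⁻¹.
v = √(5.339e+14 · 3.33333e-12) m/s ≈ 42.19 m/s = 42.19 m/s.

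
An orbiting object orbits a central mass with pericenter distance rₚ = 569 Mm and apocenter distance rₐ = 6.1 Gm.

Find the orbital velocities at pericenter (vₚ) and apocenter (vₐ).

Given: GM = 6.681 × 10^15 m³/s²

Convert to SI: rₚ = 569 Mm = 5.69e+08 m; rₐ = 6.1 Gm = 6.1e+09 m.
Use the vis-viva equation v² = GM(2/r − 1/a) with a = (rₚ + rₐ)/2 = (5.69e+08 + 6.1e+09)/2 = 3.3345e+09 m.
vₚ = √(GM · (2/rₚ − 1/a)) = √(6.681e+15 · (2/5.69e+08 − 1/3.3345e+09)) m/s ≈ 4635 m/s = 4.635 km/s.
vₐ = √(GM · (2/rₐ − 1/a)) = √(6.681e+15 · (2/6.1e+09 − 1/3.3345e+09)) m/s ≈ 432.3 m/s = 432.3 m/s.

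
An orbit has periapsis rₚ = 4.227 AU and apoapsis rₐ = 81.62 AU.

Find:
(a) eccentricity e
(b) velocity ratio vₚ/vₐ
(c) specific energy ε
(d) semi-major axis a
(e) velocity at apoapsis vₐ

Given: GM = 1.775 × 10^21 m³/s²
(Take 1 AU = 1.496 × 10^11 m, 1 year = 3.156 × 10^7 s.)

Convert to SI: rₚ = 4.227 AU = 6.32359e+11 m; rₐ = 81.62 AU = 1.22104e+13 m.
(a) e = (rₐ − rₚ)/(rₐ + rₚ) = (1.22104e+13 − 6.32359e+11)/(1.22104e+13 + 6.32359e+11) ≈ 0.9015
(b) Conservation of angular momentum (rₚvₚ = rₐvₐ) gives vₚ/vₐ = rₐ/rₚ = 1.22104e+13/6.32359e+11 ≈ 19.31
(c) With a = (rₚ + rₐ)/2 = 6.42136e+12 m, ε = −GM/(2a) = −1.775e+21/(2 · 6.42136e+12) J/kg ≈ -1.382e+08 J/kg
(d) a = (rₚ + rₐ)/2 = (6.32359e+11 + 1.22104e+13)/2 ≈ 6.421e+12 m
(e) With a = (rₚ + rₐ)/2 = 6.42136e+12 m, vₐ = √(GM (2/rₐ − 1/a)) = √(1.775e+21 · (2/1.22104e+13 − 1/6.42136e+12)) m/s ≈ 3784 m/s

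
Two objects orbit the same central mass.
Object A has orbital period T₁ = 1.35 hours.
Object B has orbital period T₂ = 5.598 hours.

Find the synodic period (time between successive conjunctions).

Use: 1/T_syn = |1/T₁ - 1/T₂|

Convert to SI: T₁ = 1.35 hours = 4860 s; T₂ = 5.598 hours = 20152.8 s.
T_syn = |T₁ · T₂ / (T₁ − T₂)|.
T_syn = |4860 · 20152.8 / (4860 − 20152.8)| s ≈ 6404 s = 1.779 hours.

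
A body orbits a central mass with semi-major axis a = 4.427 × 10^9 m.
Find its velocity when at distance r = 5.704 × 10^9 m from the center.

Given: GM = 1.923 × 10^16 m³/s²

Vis-viva: v = √(GM · (2/r − 1/a)).
2/r − 1/a = 2/5.704e+09 − 1/4.427e+09 = 1.24745e-10 m⁻¹.
v = √(1.923e+16 · 1.24745e-10) m/s ≈ 1549 m/s = 1.549 km/s.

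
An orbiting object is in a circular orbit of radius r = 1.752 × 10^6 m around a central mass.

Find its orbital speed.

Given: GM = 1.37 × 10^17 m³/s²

For a circular orbit, gravity supplies the centripetal force, so v = √(GM / r).
v = √(1.37e+17 / 1.752e+06) m/s ≈ 2.796e+05 m/s = 279.6 km/s.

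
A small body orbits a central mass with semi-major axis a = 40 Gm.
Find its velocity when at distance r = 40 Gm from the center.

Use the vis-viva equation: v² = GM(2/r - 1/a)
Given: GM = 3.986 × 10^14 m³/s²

Convert to SI: a = 40 Gm = 4e+10 m; r = 40 Gm = 4e+10 m.
Vis-viva: v = √(GM · (2/r − 1/a)).
2/r − 1/a = 2/4e+10 − 1/4e+10 = 2.5e-11 m⁻¹.
v = √(3.986e+14 · 2.5e-11) m/s ≈ 99.82 m/s = 99.82 m/s.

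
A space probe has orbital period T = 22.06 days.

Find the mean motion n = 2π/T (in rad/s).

Convert to SI: T = 22.06 days = 1.90598e+06 s.
n = 2π / T.
n = 2π / 1.90598e+06 s ≈ 3.297e-06 rad/s.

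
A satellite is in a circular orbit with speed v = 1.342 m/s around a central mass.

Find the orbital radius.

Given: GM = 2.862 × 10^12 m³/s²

For a circular orbit, v² = GM / r, so r = GM / v².
r = 2.862e+12 / (1.342)² m ≈ 1.589e+12 m = 1.589 × 10^12 m.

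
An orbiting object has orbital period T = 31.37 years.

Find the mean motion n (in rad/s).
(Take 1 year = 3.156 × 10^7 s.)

Convert to SI: T = 31.37 years = 9.90037e+08 s.
n = 2π / T.
n = 2π / 9.90037e+08 s ≈ 6.346e-09 rad/s.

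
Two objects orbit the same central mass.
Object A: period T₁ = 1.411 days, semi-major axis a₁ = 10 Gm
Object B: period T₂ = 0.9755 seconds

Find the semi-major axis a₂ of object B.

Convert to SI: T₁ = 1.411 days = 121910 s; a₁ = 10 Gm = 1e+10 m.
Kepler's third law: (T₁/T₂)² = (a₁/a₂)³ ⇒ a₂ = a₁ · (T₂/T₁)^(2/3).
T₂/T₁ = 0.9755 / 121910 = 8.00178e-06.
a₂ = 1e+10 · (8.00178e-06)^(2/3) m ≈ 4.001e+06 m = 4.001 Mm.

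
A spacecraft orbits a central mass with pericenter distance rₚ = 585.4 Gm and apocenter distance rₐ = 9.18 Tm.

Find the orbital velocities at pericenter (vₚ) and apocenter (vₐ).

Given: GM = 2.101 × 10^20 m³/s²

Convert to SI: rₚ = 585.4 Gm = 5.854e+11 m; rₐ = 9.18 Tm = 9.18e+12 m.
Use the vis-viva equation v² = GM(2/r − 1/a) with a = (rₚ + rₐ)/2 = (5.854e+11 + 9.18e+12)/2 = 4.8827e+12 m.
vₚ = √(GM · (2/rₚ − 1/a)) = √(2.101e+20 · (2/5.854e+11 − 1/4.8827e+12)) m/s ≈ 2.598e+04 m/s = 25.98 km/s.
vₐ = √(GM · (2/rₐ − 1/a)) = √(2.101e+20 · (2/9.18e+12 − 1/4.8827e+12)) m/s ≈ 1656 m/s = 1.656 km/s.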